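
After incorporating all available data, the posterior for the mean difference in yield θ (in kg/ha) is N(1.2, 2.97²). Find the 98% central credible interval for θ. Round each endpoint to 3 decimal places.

[-5.709, 8.109]

The posterior is symmetric, so the 98% equal-tailed interval is θ = 1.2 ± z·2.97 with z = 2.326.
Half-width: 2.326 × 2.97 = 6.909.
1.2 − 6.909 = -5.709; 1.2 + 6.909 = 8.109.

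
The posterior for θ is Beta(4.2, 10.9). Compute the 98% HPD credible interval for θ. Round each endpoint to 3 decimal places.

[0.057, 0.546]

The posterior is unimodal and skewed, so the HPD interval has equal density at both endpoints and is the shortest 98% interval.
Solving f(0.057) = f(0.546) with F(0.546) − F(0.057) = 0.98 gives [0.057, 0.546].
For comparison, the equal-tailed interval is [0.071, 0.568]; the HPD is narrower and shifted toward the mode.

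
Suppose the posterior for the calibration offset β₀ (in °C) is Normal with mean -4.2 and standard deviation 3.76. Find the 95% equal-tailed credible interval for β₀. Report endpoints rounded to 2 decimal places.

[-11.57, 3.17]

The posterior is symmetric, so the 95% equal-tailed interval is β₀ = -4.2 ± z·3.76 with z = 1.960.
Half-width: 1.960 × 3.76 = 7.37.
-4.2 − 7.37 = -11.57; -4.2 + 7.37 = 3.17.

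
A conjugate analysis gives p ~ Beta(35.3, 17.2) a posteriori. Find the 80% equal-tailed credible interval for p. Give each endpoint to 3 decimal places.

Posterior: Beta(35.3, 17.2).
Equal-tailed 80% interval: the 0.1 and 0.9 quantiles of Beta(35.3, 17.2).
Posterior mean ≈ 0.672, SD ≈ 0.064; a Normal approximation gives roughly [0.590, 0.755].
Exact: F⁻¹(0.1) = 0.588; F⁻¹(0.9) = 0.754.

[0.588, 0.754]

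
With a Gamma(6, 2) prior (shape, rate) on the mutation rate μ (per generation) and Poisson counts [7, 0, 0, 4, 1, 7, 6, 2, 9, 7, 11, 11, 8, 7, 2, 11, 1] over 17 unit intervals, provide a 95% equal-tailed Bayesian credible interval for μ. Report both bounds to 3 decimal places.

Posterior: Gamma(6+94, 2+17) = Gamma(100, 19) (shape, rate).
Equal-tailed 95% interval: Gamma(100, 19) quantiles at 0.025 and 0.975.
Posterior mean ≈ 5.263, SD ≈ 0.526; a Normal approximation gives roughly [4.232, 6.295].
Exact: lower = 4.282; upper = 6.344.

[4.282, 6.344]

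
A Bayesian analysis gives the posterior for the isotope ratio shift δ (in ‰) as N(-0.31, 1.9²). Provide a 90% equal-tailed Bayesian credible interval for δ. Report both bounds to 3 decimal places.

The posterior is symmetric, so the 90% equal-tailed interval is δ = -0.31 ± z·1.9 with z = 1.645.
Half-width: 1.645 × 1.9 = 3.125.
-0.31 − 3.125 = -3.435; -0.31 + 3.125 = 2.815.

[-3.435, 2.815]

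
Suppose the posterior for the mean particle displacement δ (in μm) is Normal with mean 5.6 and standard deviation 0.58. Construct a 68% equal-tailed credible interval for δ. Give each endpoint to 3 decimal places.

[5.023, 6.177]

The posterior is symmetric, so the 68% equal-tailed interval is δ = 5.6 ± z·0.58 with z = 0.994.
Half-width: 0.994 × 0.58 = 0.577.
5.6 − 0.577 = 5.023; 5.6 + 0.577 = 6.177.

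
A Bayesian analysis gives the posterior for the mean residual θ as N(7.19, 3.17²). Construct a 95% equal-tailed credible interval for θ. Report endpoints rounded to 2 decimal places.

The posterior is symmetric, so the 95% equal-tailed interval is θ = 7.19 ± z·3.17 with z = 1.960.
Half-width: 1.960 × 3.17 = 6.21.
7.19 − 6.21 = 0.98; 7.19 + 6.21 = 13.40.

[0.98, 13.40]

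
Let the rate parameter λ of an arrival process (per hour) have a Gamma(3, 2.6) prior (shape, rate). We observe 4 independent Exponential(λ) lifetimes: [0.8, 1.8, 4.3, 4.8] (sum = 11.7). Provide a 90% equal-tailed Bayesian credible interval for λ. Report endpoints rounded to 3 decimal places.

[0.230, 0.828]

Posterior: Gamma(3+4, 2.6+11.7) = Gamma(7, 14.3) (shape, rate).
Equal-tailed 90% interval: Gamma(7, 14.3) quantiles at 0.05 and 0.95.
Posterior mean ≈ 0.490, SD ≈ 0.185; a Normal approximation gives roughly [0.185, 0.794].
Exact: lower = 0.230; upper = 0.828.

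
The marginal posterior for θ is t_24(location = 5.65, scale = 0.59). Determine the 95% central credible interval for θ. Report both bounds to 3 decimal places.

The t_24 distribution is symmetric; the 95% interval is 5.65 ± t·0.59 with t_{0.975,24} = 2.064.
Half-width: 2.064 × 0.59 = 1.218.
5.65 − 1.218 = 4.432; 5.65 + 1.218 = 6.868.

[4.432, 6.868]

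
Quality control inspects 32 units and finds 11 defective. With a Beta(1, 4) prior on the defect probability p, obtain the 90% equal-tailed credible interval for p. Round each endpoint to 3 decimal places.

Posterior: Beta(1+11, 4+21) = Beta(12, 25).
Equal-tailed 90% interval: the 0.05 and 0.95 quantiles of Beta(12, 25).
Posterior mean ≈ 0.324, SD ≈ 0.076; a Normal approximation gives roughly [0.199, 0.449].
Exact: F⁻¹(0.05) = 0.205; F⁻¹(0.95) = 0.455.

[0.205, 0.455]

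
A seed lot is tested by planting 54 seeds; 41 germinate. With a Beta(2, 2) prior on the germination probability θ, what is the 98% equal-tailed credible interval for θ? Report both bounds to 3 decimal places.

Posterior: Beta(2+41, 2+13) = Beta(43, 15).
Equal-tailed 98% interval: the 0.01 and 0.99 quantiles of Beta(43, 15).
Posterior mean ≈ 0.741, SD ≈ 0.057; a Normal approximation gives roughly [0.609, 0.874].
Exact: F⁻¹(0.01) = 0.598; F⁻¹(0.99) = 0.860.

[0.598, 0.860]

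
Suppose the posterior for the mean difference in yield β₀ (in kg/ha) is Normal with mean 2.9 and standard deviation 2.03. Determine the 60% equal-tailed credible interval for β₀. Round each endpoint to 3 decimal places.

The posterior is symmetric, so the 60% equal-tailed interval is β₀ = 2.9 ± z·2.03 with z = 0.842.
Half-width: 0.842 × 2.03 = 1.708.
2.9 − 1.708 = 1.192; 2.9 + 1.708 = 4.608.

[1.192, 4.608]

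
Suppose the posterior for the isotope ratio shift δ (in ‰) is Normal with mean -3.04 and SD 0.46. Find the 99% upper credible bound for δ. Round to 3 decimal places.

Need U with P(δ ≤ U) = 0.99: U = -3.04 + z_{0.01}·0.46.
z = 2.326; U = -3.04 + 2.326 × 0.46 = -1.970.

-1.970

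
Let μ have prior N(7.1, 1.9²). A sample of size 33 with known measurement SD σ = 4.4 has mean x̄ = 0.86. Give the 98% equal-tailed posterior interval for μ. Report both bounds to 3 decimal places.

Posterior precision = 1/1.9² + 33/4.4² = 0.2770 + 1.7045 = 1.9816, so posterior SD = 0.7104.
Posterior mean = (7.1/1.9² + 33·0.86/4.4²) / 1.9816 = 1.7323.
Interval: 1.7323 ± 2.326 × 0.7104 → [0.080, 3.385].

[0.080, 3.385]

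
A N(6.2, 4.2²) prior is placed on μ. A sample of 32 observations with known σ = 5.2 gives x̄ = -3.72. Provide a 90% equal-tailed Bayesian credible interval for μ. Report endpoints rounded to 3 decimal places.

Posterior precision = 1/4.2² + 32/5.2² = 0.0567 + 1.1834 = 1.2401, so posterior SD = 0.8980.
Posterior mean = (6.2/4.2² + 32·-3.72/5.2²) / 1.2401 = -3.2665.
Interval: -3.2665 ± 1.645 × 0.8980 → [-4.744, -1.789].

[-4.744, -1.789]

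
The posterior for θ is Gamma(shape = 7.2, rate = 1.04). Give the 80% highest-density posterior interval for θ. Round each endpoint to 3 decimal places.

[3.368, 9.634]

The posterior is unimodal and skewed, so the HPD interval has equal density at both endpoints and is the shortest 80% interval.
Solving f(3.368) = f(9.634) with F(9.634) − F(3.368) = 0.80 gives [3.368, 9.634].
For comparison, the equal-tailed interval is [3.890, 10.367]; the HPD is narrower and shifted toward the mode.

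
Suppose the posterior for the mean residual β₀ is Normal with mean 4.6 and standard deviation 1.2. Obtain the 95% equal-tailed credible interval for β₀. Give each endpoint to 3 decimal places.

[2.248, 6.952]

The posterior is symmetric, so the 95% equal-tailed interval is β₀ = 4.6 ± z·1.2 with z = 1.960.
Half-width: 1.960 × 1.2 = 2.352.
4.6 − 2.352 = 2.248; 4.6 + 2.352 = 6.952.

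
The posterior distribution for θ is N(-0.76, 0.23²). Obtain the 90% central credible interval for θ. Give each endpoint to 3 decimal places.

[-1.138, -0.382]

The posterior is symmetric, so the 90% equal-tailed interval is θ = -0.76 ± z·0.23 with z = 1.645.
Half-width: 1.645 × 0.23 = 0.378.
-0.76 − 0.378 = -1.138; -0.76 + 0.378 = -0.382.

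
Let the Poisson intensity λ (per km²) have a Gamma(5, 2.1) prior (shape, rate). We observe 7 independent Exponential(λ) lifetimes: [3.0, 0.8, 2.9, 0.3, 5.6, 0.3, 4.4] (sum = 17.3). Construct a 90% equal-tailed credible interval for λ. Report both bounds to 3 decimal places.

[0.357, 0.939]

Posterior: Gamma(5+7, 2.1+17.3) = Gamma(12, 19.4) (shape, rate).
Equal-tailed 90% interval: Gamma(12, 19.4) quantiles at 0.05 and 0.95.
Posterior mean ≈ 0.619, SD ≈ 0.179; a Normal approximation gives roughly [0.325, 0.912].
Exact: lower = 0.357; upper = 0.939.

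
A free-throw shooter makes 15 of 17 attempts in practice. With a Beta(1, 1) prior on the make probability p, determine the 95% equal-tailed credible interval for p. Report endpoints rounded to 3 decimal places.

Posterior: Beta(1+15, 1+2) = Beta(16, 3).
Equal-tailed 95% interval: the 0.025 and 0.975 quantiles of Beta(16, 3).
Posterior mean ≈ 0.842, SD ≈ 0.082; a Normal approximation gives roughly [0.682, 1.002].
Exact: F⁻¹(0.025) = 0.653; F⁻¹(0.975) = 0.964.

[0.653, 0.964]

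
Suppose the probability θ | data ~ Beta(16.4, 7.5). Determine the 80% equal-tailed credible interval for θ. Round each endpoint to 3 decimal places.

[0.562, 0.803]

Posterior: Beta(16.4, 7.5).
Equal-tailed 80% interval: the 0.1 and 0.9 quantiles of Beta(16.4, 7.5).
Posterior mean ≈ 0.686, SD ≈ 0.093; a Normal approximation gives roughly [0.567, 0.805].
Exact: F⁻¹(0.1) = 0.562; F⁻¹(0.9) = 0.803.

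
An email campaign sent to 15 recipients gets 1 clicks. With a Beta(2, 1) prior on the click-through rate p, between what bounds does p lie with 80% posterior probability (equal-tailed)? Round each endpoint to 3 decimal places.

[0.067, 0.284]

Posterior: Beta(2+1, 1+14) = Beta(3, 15).
Equal-tailed 80% interval: the 0.1 and 0.9 quantiles of Beta(3, 15).
Posterior mean ≈ 0.167, SD ≈ 0.085; a Normal approximation gives roughly [0.057, 0.276].
Exact: F⁻¹(0.1) = 0.067; F⁻¹(0.9) = 0.284.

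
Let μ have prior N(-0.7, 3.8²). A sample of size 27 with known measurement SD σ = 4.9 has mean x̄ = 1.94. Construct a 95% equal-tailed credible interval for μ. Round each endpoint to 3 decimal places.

Posterior precision = 1/3.8² + 27/4.9² = 0.0693 + 1.1245 = 1.1938, so posterior SD = 0.9152.
Posterior mean = (-0.7/3.8² + 27·1.94/4.9²) / 1.1938 = 1.7869.
Interval: 1.7869 ± 1.960 × 0.9152 → [-0.007, 3.581].

[-0.007, 3.581]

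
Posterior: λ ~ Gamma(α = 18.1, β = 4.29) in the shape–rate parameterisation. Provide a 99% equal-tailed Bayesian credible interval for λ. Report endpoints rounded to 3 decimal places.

Posterior: Gamma(shape 18.1, rate 4.29).
Equal-tailed 99% interval: Gamma(18.1, 4.29) quantiles at 0.005 and 0.995.
Posterior mean ≈ 4.219, SD ≈ 0.992; a Normal approximation gives roughly [1.665, 6.774].
Exact: lower = 2.101; upper = 7.208.

[2.101, 7.208]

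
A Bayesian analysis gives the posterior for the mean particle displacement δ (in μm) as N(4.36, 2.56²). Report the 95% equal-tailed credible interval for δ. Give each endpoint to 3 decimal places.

[-0.658, 9.378]

The posterior is symmetric, so the 95% equal-tailed interval is δ = 4.36 ± z·2.56 with z = 1.960.
Half-width: 1.960 × 2.56 = 5.018.
4.36 − 5.018 = -0.658; 4.36 + 5.018 = 9.378.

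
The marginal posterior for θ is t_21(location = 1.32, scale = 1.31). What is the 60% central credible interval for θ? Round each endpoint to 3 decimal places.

[0.195, 2.445]

The t_21 distribution is symmetric; the 60% interval is 1.32 ± t·1.31 with t_{0.8,21} = 0.859.
Half-width: 0.859 × 1.31 = 1.125.
1.32 − 1.125 = 0.195; 1.32 + 1.125 = 2.445.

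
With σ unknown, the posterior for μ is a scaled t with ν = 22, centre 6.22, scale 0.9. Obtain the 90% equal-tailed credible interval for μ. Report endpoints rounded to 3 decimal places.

[4.675, 7.765]

The t_22 distribution is symmetric; the 90% interval is 6.22 ± t·0.9 with t_{0.95,22} = 1.717.
Half-width: 1.717 × 0.9 = 1.545.
6.22 − 1.545 = 4.675; 6.22 + 1.545 = 7.765.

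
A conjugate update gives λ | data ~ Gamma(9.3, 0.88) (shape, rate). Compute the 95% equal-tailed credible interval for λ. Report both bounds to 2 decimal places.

Posterior: Gamma(shape 9.3, rate 0.88).
Equal-tailed 95% interval: Gamma(9.3, 0.88) quantiles at 0.025 and 0.975.
Posterior mean ≈ 10.57, SD ≈ 3.47; a Normal approximation gives roughly [3.78, 17.36].
Exact: lower = 4.91; upper = 18.37.

[4.91, 18.37]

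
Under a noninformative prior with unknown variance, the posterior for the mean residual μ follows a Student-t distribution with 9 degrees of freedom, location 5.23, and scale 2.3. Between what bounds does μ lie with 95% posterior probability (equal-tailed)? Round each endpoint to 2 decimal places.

[0.03, 10.43]

The t_9 distribution is symmetric; the 95% interval is 5.23 ± t·2.3 with t_{0.975,9} = 2.262.
Half-width: 2.262 × 2.3 = 5.20.
5.23 − 5.20 = 0.03; 5.23 + 5.20 = 10.43.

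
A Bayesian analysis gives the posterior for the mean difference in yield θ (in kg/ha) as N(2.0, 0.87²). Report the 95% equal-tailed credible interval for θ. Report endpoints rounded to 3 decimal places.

[0.295, 3.705]

The posterior is symmetric, so the 95% equal-tailed interval is θ = 2.0 ± z·0.87 with z = 1.960.
Half-width: 1.960 × 0.87 = 1.705.
2.0 − 1.705 = 0.295; 2.0 + 1.705 = 3.705.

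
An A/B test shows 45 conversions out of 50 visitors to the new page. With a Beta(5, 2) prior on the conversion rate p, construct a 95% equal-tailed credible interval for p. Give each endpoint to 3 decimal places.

[0.781, 0.948]

Posterior: Beta(5+45, 2+5) = Beta(50, 7).
Equal-tailed 95% interval: the 0.025 and 0.975 quantiles of Beta(50, 7).
Posterior mean ≈ 0.877, SD ≈ 0.043; a Normal approximation gives roughly [0.793, 0.962].
Exact: F⁻¹(0.025) = 0.781; F⁻¹(0.975) = 0.948.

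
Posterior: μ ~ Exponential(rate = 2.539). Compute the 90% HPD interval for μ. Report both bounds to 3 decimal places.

The exponential density is strictly decreasing on [0, ∞), so the HPD interval is anchored at 0: [0, q] with P(μ ≤ q) = 0.90.
q = −ln(1 − 0.90) / 2.539 = 2.3026 / 2.539 = 0.907.

[0.000, 0.907]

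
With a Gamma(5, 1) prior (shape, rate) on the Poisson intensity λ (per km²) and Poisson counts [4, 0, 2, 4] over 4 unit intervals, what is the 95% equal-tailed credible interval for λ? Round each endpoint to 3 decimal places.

Posterior: Gamma(5+10, 1+4) = Gamma(15, 5) (shape, rate).
Equal-tailed 95% interval: Gamma(15, 5) quantiles at 0.025 and 0.975.
Posterior mean ≈ 3.000, SD ≈ 0.775; a Normal approximation gives roughly [1.482, 4.518].
Exact: lower = 1.679; upper = 4.698.

[1.679, 4.698]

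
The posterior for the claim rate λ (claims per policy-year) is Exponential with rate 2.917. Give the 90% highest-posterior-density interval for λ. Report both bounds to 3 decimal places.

The exponential density is strictly decreasing on [0, ∞), so the HPD interval is anchored at 0: [0, q] with P(λ ≤ q) = 0.90.
q = −ln(1 − 0.90) / 2.917 = 2.3026 / 2.917 = 0.789.

[0.000, 0.789]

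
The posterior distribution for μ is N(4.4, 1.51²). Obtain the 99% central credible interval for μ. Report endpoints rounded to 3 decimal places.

The posterior is symmetric, so the 99% equal-tailed interval is μ = 4.4 ± z·1.51 with z = 2.576.
Half-width: 2.576 × 1.51 = 3.890.
4.4 − 3.890 = 0.510; 4.4 + 3.890 = 8.290.

[0.510, 8.290]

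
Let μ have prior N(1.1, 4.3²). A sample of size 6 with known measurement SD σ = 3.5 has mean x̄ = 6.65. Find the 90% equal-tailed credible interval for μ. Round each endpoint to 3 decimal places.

[3.868, 8.328]

Posterior precision = 1/4.3² + 6/3.5² = 0.0541 + 0.4898 = 0.5439, so posterior SD = 1.3560.
Posterior mean = (1.1/4.3² + 6·6.65/3.5²) / 0.5439 = 6.0981.
Interval: 6.0981 ± 1.645 × 1.3560 → [3.868, 8.328].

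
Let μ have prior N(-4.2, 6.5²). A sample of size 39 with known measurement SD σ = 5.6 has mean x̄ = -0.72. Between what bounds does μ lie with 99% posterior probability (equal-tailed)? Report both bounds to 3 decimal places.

Posterior precision = 1/6.5² + 39/5.6² = 0.0237 + 1.2436 = 1.2673, so posterior SD = 0.8883.
Posterior mean = (-4.2/6.5² + 39·-0.72/5.6²) / 1.2673 = -0.7850.
Interval: -0.7850 ± 2.576 × 0.8883 → [-3.073, 1.503].

[-3.073, 1.503]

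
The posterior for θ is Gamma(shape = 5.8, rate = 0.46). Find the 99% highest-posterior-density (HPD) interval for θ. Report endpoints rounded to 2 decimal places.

The posterior is unimodal and skewed, so the HPD interval has equal density at both endpoints and is the shortest 99% interval.
Solving f(2.35) = f(28.30) with F(28.30) − F(2.35) = 0.99 gives [2.35, 28.30].
For comparison, the equal-tailed interval is [3.13, 30.09]; the HPD is narrower and shifted toward the mode.

[2.35, 28.30]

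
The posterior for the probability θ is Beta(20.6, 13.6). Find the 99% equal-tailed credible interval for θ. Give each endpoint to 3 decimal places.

Posterior: Beta(20.6, 13.6).
Equal-tailed 99% interval: the 0.005 and 0.995 quantiles of Beta(20.6, 13.6).
Posterior mean ≈ 0.602, SD ≈ 0.082; a Normal approximation gives roughly [0.390, 0.815].
Exact: F⁻¹(0.005) = 0.385; F⁻¹(0.995) = 0.798.

[0.385, 0.798]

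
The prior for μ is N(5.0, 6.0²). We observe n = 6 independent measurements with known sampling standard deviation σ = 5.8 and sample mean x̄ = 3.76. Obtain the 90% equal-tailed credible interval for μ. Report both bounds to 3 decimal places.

[0.304, 7.550]

Posterior precision = 1/6.0² + 6/5.8² = 0.0278 + 0.1784 = 0.2061, so posterior SD = 2.2025.
Posterior mean = (5.0/6.0² + 6·3.76/5.8²) / 0.2061 = 3.9271.
Interval: 3.9271 ± 1.645 × 2.2025 → [0.304, 7.550].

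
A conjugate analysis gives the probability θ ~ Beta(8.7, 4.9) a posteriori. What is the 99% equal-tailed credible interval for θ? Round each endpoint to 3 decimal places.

Posterior: Beta(8.7, 4.9).
Equal-tailed 99% interval: the 0.005 and 0.995 quantiles of Beta(8.7, 4.9).
Posterior mean ≈ 0.640, SD ≈ 0.126; a Normal approximation gives roughly [0.316, 0.963].
Exact: F⁻¹(0.005) = 0.301; F⁻¹(0.995) = 0.907.

[0.301, 0.907]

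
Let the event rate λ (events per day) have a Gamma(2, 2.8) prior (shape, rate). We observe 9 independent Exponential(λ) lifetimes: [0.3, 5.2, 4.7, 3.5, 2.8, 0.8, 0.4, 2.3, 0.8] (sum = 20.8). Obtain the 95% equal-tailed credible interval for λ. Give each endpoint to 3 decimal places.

Posterior: Gamma(2+9, 2.8+20.8) = Gamma(11, 23.6) (shape, rate).
Equal-tailed 95% interval: Gamma(11, 23.6) quantiles at 0.025 and 0.975.
Posterior mean ≈ 0.466, SD ≈ 0.141; a Normal approximation gives roughly [0.191, 0.742].
Exact: lower = 0.233; upper = 0.779.

[0.233, 0.779]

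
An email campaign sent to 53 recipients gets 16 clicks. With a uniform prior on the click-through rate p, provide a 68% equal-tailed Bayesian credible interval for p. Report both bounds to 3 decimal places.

Posterior: Beta(1+16, 1+37) = Beta(17, 38).
Equal-tailed 68% interval: the 0.16 and 0.84 quantiles of Beta(17, 38).
Posterior mean ≈ 0.309, SD ≈ 0.062; a Normal approximation gives roughly [0.248, 0.371].
Exact: F⁻¹(0.16) = 0.247; F⁻¹(0.84) = 0.371.

[0.247, 0.371]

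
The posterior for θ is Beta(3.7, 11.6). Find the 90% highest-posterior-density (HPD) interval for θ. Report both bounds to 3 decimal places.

The posterior is unimodal and skewed, so the HPD interval has equal density at both endpoints and is the shortest 90% interval.
Solving f(0.070) = f(0.406) with F(0.406) − F(0.070) = 0.90 gives [0.070, 0.406].
For comparison, the equal-tailed interval is [0.088, 0.435]; the HPD is narrower and shifted toward the mode.

[0.070, 0.406]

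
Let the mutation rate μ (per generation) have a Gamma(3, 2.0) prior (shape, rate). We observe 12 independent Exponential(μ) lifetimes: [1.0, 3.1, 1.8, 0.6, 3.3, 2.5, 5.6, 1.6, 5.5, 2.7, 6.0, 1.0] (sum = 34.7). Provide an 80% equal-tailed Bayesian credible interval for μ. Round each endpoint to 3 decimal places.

[0.281, 0.548]

Posterior: Gamma(3+12, 2.0+34.7) = Gamma(15, 36.7) (shape, rate).
Equal-tailed 80% interval: Gamma(15, 36.7) quantiles at 0.1 and 0.9.
Posterior mean ≈ 0.409, SD ≈ 0.106; a Normal approximation gives roughly [0.273, 0.544].
Exact: lower = 0.281; upper = 0.548.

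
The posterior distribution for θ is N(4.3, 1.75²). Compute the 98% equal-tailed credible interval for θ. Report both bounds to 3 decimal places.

[0.229, 8.371]

The posterior is symmetric, so the 98% equal-tailed interval is θ = 4.3 ± z·1.75 with z = 2.326.
Half-width: 2.326 × 1.75 = 4.071.
4.3 − 4.071 = 0.229; 4.3 + 4.071 = 8.371.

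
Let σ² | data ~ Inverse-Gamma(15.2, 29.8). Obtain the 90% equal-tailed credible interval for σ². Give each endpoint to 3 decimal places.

Inverse-Gamma(15.2, 29.8) quantiles: F⁻¹(0.05) and F⁻¹(0.95).
Equivalently, 1/σ² ~ Gamma(15.2, rate = 29.8); invert its 0.95 and 0.05 quantiles.
Posterior mean ≈ 2.099, SD ≈ 0.578; a Normal approximation gives roughly [1.148, 3.049].
Exact: lower = 1.347; upper = 3.169.

[1.347, 3.169]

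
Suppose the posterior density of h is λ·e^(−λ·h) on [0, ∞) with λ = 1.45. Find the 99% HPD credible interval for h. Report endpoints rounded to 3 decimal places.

[0.000, 3.176]

The exponential density is strictly decreasing on [0, ∞), so the HPD interval is anchored at 0: [0, q] with P(h ≤ q) = 0.99.
q = −ln(1 − 0.99) / 1.45 = 4.6052 / 1.45 = 3.176.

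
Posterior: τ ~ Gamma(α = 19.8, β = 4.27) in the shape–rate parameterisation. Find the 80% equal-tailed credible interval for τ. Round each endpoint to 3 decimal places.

Posterior: Gamma(shape 19.8, rate 4.27).
Equal-tailed 80% interval: Gamma(19.8, 4.27) quantiles at 0.1 and 0.9.
Posterior mean ≈ 4.637, SD ≈ 1.042; a Normal approximation gives roughly [3.302, 5.972].
Exact: lower = 3.362; upper = 6.013.

[3.362, 6.013]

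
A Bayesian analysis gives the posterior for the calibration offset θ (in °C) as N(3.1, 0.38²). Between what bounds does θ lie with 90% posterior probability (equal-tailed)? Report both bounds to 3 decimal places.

[2.475, 3.725]

The posterior is symmetric, so the 90% equal-tailed interval is θ = 3.1 ± z·0.38 with z = 1.645.
Half-width: 1.645 × 0.38 = 0.625.
3.1 − 0.625 = 2.475; 3.1 + 0.625 = 3.725.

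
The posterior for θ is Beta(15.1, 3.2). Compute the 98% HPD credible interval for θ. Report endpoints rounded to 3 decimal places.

[0.609, 0.982]

The posterior is unimodal and skewed, so the HPD interval has equal density at both endpoints and is the shortest 98% interval.
Solving f(0.609) = f(0.982) with F(0.982) − F(0.609) = 0.98 gives [0.609, 0.982].
For comparison, the equal-tailed interval is [0.582, 0.969]; the HPD is narrower and shifted toward the mode.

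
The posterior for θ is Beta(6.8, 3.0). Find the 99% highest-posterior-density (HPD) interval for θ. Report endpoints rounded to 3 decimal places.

The posterior is unimodal and skewed, so the HPD interval has equal density at both endpoints and is the shortest 99% interval.
Solving f(0.325) = f(0.972) with F(0.972) − F(0.325) = 0.99 gives [0.325, 0.972].
For comparison, the equal-tailed interval is [0.298, 0.957]; the HPD is narrower and shifted toward the mode.

[0.325, 0.972]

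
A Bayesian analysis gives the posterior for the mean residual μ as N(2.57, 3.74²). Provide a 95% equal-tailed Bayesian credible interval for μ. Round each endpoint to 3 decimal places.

The posterior is symmetric, so the 95% equal-tailed interval is μ = 2.57 ± z·3.74 with z = 1.960.
Half-width: 1.960 × 3.74 = 7.330.
2.57 − 7.330 = -4.760; 2.57 + 7.330 = 9.900.

[-4.760, 9.900]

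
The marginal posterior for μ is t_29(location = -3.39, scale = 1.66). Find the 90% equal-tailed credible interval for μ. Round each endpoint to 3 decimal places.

The t_29 distribution is symmetric; the 90% interval is -3.39 ± t·1.66 with t_{0.95,29} = 1.699.
Half-width: 1.699 × 1.66 = 2.821.
-3.39 − 2.821 = -6.211; -3.39 + 2.821 = -0.569.

[-6.211, -0.569]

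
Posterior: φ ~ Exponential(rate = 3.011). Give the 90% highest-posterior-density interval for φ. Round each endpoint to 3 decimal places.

The exponential density is strictly decreasing on [0, ∞), so the HPD interval is anchored at 0: [0, q] with P(φ ≤ q) = 0.90.
q = −ln(1 − 0.90) / 3.011 = 2.3026 / 3.011 = 0.765.

[0.000, 0.765]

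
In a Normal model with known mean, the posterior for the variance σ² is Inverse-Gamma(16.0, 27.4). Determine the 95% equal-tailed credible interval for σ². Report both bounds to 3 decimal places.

[1.108, 2.996]

Inverse-Gamma(16.0, 27.4) quantiles: F⁻¹(0.025) and F⁻¹(0.975).
Equivalently, 1/σ² ~ Gamma(16.0, rate = 27.4); invert its 0.975 and 0.025 quantiles.
Posterior mean ≈ 1.827, SD ≈ 0.488; a Normal approximation gives roughly [0.870, 2.784].
Exact: lower = 1.108; upper = 2.996.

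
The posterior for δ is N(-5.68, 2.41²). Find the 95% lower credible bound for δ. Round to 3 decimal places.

Need L with P(δ ≥ L) = 0.95: L = -5.68 − z_{0.05}·2.41.
z = 1.645; L = -5.68 − 1.645 × 2.41 = -9.644.

-9.644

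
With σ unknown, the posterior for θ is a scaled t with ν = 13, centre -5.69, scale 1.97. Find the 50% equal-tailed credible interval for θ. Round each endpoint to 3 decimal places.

[-7.057, -4.323]

The t_13 distribution is symmetric; the 50% interval is -5.69 ± t·1.97 with t_{0.75,13} = 0.694.
Half-width: 0.694 × 1.97 = 1.367.
-5.69 − 1.367 = -7.057; -5.69 + 1.367 = -4.323.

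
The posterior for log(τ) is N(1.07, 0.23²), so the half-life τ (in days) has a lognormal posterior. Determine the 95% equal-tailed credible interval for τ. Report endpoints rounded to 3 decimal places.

[1.857, 4.576]

On the log scale the 95% interval is 1.07 ± 1.960 × 0.23 = [0.6192, 1.5208].
Exponentiate: [e^0.6192, e^1.5208] = [1.857, 4.576].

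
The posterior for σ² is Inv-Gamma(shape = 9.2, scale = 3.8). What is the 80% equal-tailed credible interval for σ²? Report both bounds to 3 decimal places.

[0.287, 0.680]

Inverse-Gamma(9.2, 3.8) quantiles: F⁻¹(0.1) and F⁻¹(0.9).
Equivalently, 1/σ² ~ Gamma(9.2, rate = 3.8); invert its 0.9 and 0.1 quantiles.
Posterior mean ≈ 0.463, SD ≈ 0.173; a Normal approximation gives roughly [0.242, 0.685].
Exact: lower = 0.287; upper = 0.680.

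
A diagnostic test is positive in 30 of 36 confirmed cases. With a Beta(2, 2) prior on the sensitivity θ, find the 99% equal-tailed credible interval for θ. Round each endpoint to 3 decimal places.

[0.615, 0.930]

Posterior: Beta(2+30, 2+6) = Beta(32, 8).
Equal-tailed 99% interval: the 0.005 and 0.995 quantiles of Beta(32, 8).
Posterior mean ≈ 0.800, SD ≈ 0.062; a Normal approximation gives roughly [0.639, 0.961].
Exact: F⁻¹(0.005) = 0.615; F⁻¹(0.995) = 0.930.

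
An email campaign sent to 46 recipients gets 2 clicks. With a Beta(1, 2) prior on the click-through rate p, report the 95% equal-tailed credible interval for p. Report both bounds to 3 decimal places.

Posterior: Beta(1+2, 2+44) = Beta(3, 46).
Equal-tailed 95% interval: the 0.025 and 0.975 quantiles of Beta(3, 46).
Posterior mean ≈ 0.061, SD ≈ 0.034; a Normal approximation gives roughly [-0.005, 0.128].
Exact: F⁻¹(0.025) = 0.013; F⁻¹(0.975) = 0.143.

[0.013, 0.143]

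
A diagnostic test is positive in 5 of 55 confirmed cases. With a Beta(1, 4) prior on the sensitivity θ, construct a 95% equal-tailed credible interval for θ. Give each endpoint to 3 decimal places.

Posterior: Beta(1+5, 4+50) = Beta(6, 54).
Equal-tailed 95% interval: the 0.025 and 0.975 quantiles of Beta(6, 54).
Posterior mean ≈ 0.100, SD ≈ 0.038; a Normal approximation gives roughly [0.025, 0.175].
Exact: F⁻¹(0.025) = 0.038; F⁻¹(0.975) = 0.187.

[0.038, 0.187]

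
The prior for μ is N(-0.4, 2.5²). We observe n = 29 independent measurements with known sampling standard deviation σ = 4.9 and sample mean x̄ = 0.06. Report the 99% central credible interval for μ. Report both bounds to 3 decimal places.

[-2.196, 2.209]

Posterior precision = 1/2.5² + 29/4.9² = 0.1600 + 1.2078 = 1.3678, so posterior SD = 0.8550.
Posterior mean = (-0.4/2.5² + 29·0.06/4.9²) / 1.3678 = 0.0062.
Interval: 0.0062 ± 2.576 × 0.8550 → [-2.196, 2.209].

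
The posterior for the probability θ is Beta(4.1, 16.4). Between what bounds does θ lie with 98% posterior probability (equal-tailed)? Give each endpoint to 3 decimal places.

[0.047, 0.436]

Posterior: Beta(4.1, 16.4).
Equal-tailed 98% interval: the 0.01 and 0.99 quantiles of Beta(4.1, 16.4).
Posterior mean ≈ 0.200, SD ≈ 0.086; a Normal approximation gives roughly [-0.001, 0.401].
Exact: F⁻¹(0.01) = 0.047; F⁻¹(0.99) = 0.436.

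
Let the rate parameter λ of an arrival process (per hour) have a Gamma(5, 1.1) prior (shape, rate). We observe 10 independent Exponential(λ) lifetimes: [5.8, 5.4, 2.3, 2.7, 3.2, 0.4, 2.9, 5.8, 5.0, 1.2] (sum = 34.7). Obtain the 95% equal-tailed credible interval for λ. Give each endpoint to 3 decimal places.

Posterior: Gamma(5+10, 1.1+34.7) = Gamma(15, 35.8) (shape, rate).
Equal-tailed 95% interval: Gamma(15, 35.8) quantiles at 0.025 and 0.975.
Posterior mean ≈ 0.419, SD ≈ 0.108; a Normal approximation gives roughly [0.207, 0.631].
Exact: lower = 0.235; upper = 0.656.

[0.235, 0.656]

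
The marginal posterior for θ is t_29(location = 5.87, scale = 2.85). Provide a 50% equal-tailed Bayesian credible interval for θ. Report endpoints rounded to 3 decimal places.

[3.923, 7.817]

The t_29 distribution is symmetric; the 50% interval is 5.87 ± t·2.85 with t_{0.75,29} = 0.683.
Half-width: 0.683 × 2.85 = 1.947.
5.87 − 1.947 = 3.923; 5.87 + 1.947 = 7.817.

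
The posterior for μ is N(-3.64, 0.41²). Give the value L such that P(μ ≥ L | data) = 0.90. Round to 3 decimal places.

Need L with P(μ ≥ L) = 0.90: L = -3.64 − z_{0.1}·0.41.
z = 1.282; L = -3.64 − 1.282 × 0.41 = -4.165.

-4.165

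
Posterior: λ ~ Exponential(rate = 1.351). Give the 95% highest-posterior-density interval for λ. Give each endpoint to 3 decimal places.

[0.000, 2.217]

The exponential density is strictly decreasing on [0, ∞), so the HPD interval is anchored at 0: [0, q] with P(λ ≤ q) = 0.95.
q = −ln(1 − 0.95) / 1.351 = 2.9957 / 1.351 = 2.217.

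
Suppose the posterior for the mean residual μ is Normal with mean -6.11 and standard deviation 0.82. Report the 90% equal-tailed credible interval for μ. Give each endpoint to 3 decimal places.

The posterior is symmetric, so the 90% equal-tailed interval is μ = -6.11 ± z·0.82 with z = 1.645.
Half-width: 1.645 × 0.82 = 1.349.
-6.11 − 1.349 = -7.459; -6.11 + 1.349 = -4.761.

[-7.459, -4.761]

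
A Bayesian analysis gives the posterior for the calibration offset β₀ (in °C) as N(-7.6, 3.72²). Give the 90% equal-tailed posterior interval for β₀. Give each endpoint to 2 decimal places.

The posterior is symmetric, so the 90% equal-tailed interval is β₀ = -7.6 ± z·3.72 with z = 1.645.
Half-width: 1.645 × 3.72 = 6.12.
-7.6 − 6.12 = -13.72; -7.6 + 6.12 = -1.48.

[-13.72, -1.48]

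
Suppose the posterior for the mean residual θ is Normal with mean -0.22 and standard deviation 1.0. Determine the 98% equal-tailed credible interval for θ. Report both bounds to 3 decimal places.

The posterior is symmetric, so the 98% equal-tailed interval is θ = -0.22 ± z·1.0 with z = 2.326.
Half-width: 2.326 × 1.0 = 2.326.
-0.22 − 2.326 = -2.546; -0.22 + 2.326 = 2.106.

[-2.546, 2.106]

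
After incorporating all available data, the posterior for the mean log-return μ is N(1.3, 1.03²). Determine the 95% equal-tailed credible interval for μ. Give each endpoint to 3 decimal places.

The posterior is symmetric, so the 95% equal-tailed interval is μ = 1.3 ± z·1.03 with z = 1.960.
Half-width: 1.960 × 1.03 = 2.019.
1.3 − 2.019 = -0.719; 1.3 + 2.019 = 3.319.

[-0.719, 3.319]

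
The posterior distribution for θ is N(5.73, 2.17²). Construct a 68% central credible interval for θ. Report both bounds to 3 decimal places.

[3.572, 7.888]

The posterior is symmetric, so the 68% equal-tailed interval is θ = 5.73 ± z·2.17 with z = 0.994.
Half-width: 0.994 × 2.17 = 2.158.
5.73 − 2.158 = 3.572; 5.73 + 2.158 = 7.888.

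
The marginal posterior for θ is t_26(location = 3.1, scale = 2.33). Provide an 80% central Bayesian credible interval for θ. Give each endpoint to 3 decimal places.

The t_26 distribution is symmetric; the 80% interval is 3.1 ± t·2.33 with t_{0.9,26} = 1.315.
Half-width: 1.315 × 2.33 = 3.064.
3.1 − 3.064 = 0.036; 3.1 + 3.064 = 6.164.

[0.036, 6.164]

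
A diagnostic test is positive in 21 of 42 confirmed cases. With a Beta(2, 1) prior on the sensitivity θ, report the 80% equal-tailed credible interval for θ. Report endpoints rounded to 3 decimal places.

[0.416, 0.606]

Posterior: Beta(2+21, 1+21) = Beta(23, 22).
Equal-tailed 80% interval: the 0.1 and 0.9 quantiles of Beta(23, 22).
Posterior mean ≈ 0.511, SD ≈ 0.074; a Normal approximation gives roughly [0.417, 0.606].
Exact: F⁻¹(0.1) = 0.416; F⁻¹(0.9) = 0.606.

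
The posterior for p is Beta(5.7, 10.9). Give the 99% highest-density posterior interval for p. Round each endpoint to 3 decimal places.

The posterior is unimodal and skewed, so the HPD interval has equal density at both endpoints and is the shortest 99% interval.
Solving f(0.091) = f(0.639) with F(0.639) − F(0.091) = 0.99 gives [0.091, 0.639].
For comparison, the equal-tailed interval is [0.101, 0.653]; the HPD is narrower and shifted toward the mode.

[0.091, 0.639]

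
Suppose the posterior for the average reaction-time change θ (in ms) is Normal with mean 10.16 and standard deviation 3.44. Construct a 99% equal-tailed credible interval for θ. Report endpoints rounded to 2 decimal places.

[1.30, 19.02]

The posterior is symmetric, so the 99% equal-tailed interval is θ = 10.16 ± z·3.44 with z = 2.576.
Half-width: 2.576 × 3.44 = 8.86.
10.16 − 8.86 = 1.30; 10.16 + 8.86 = 19.02.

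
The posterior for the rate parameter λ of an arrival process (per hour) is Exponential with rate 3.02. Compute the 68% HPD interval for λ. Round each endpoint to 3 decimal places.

The exponential density is strictly decreasing on [0, ∞), so the HPD interval is anchored at 0: [0, q] with P(λ ≤ q) = 0.68.
q = −ln(1 − 0.68) / 3.02 = 1.1394 / 3.02 = 0.377.

[0.000, 0.377]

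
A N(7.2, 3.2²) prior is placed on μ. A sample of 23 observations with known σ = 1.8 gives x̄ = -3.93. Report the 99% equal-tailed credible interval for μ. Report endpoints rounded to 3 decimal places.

Posterior precision = 1/3.2² + 23/1.8² = 0.0977 + 7.0988 = 7.1964, so posterior SD = 0.3728.
Posterior mean = (7.2/3.2² + 23·-3.93/1.8²) / 7.1964 = -3.7790.
Interval: -3.7790 ± 2.576 × 0.3728 → [-4.739, -2.819].

[-4.739, -2.819]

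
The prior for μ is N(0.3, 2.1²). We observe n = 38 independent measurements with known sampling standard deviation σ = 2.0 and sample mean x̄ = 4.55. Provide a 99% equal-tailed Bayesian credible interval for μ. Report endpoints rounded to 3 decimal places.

[3.625, 5.277]

Posterior precision = 1/2.1² + 38/2.0² = 0.2268 + 9.5000 = 9.7268, so posterior SD = 0.3206.
Posterior mean = (0.3/2.1² + 38·4.55/2.0²) / 9.7268 = 4.4509.
Interval: 4.4509 ± 2.576 × 0.3206 → [3.625, 5.277].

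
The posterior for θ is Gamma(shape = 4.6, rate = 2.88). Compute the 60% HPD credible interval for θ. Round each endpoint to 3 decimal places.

[0.765, 1.906]

The posterior is unimodal and skewed, so the HPD interval has equal density at both endpoints and is the shortest 60% interval.
Solving f(0.765) = f(1.906) with F(1.906) − F(0.765) = 0.60 gives [0.765, 1.906].
For comparison, the equal-tailed interval is [0.962, 2.167]; the HPD is narrower and shifted toward the mode.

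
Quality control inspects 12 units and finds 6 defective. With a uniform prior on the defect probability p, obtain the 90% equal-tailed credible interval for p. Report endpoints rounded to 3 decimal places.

Posterior: Beta(1+6, 1+6) = Beta(7, 7).
Equal-tailed 90% interval: the 0.05 and 0.95 quantiles of Beta(7, 7).
Posterior mean ≈ 0.500, SD ≈ 0.129; a Normal approximation gives roughly [0.288, 0.712].
Exact: F⁻¹(0.05) = 0.287; F⁻¹(0.95) = 0.713.

[0.287, 0.713]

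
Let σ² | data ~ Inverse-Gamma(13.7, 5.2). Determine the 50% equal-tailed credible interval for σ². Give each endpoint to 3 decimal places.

Inverse-Gamma(13.7, 5.2) quantiles: F⁻¹(0.25) and F⁻¹(0.75).
Equivalently, 1/σ² ~ Gamma(13.7, rate = 5.2); invert its 0.75 and 0.25 quantiles.
Posterior mean ≈ 0.409, SD ≈ 0.120; a Normal approximation gives roughly [0.329, 0.490].
Exact: lower = 0.325; upper = 0.470.

[0.325, 0.470]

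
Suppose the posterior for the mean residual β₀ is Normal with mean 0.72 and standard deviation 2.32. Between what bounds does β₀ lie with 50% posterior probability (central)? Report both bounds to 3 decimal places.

The posterior is symmetric, so the 50% equal-tailed interval is β₀ = 0.72 ± z·2.32 with z = 0.674.
Half-width: 0.674 × 2.32 = 1.565.
0.72 − 1.565 = -0.845; 0.72 + 1.565 = 2.285.

[-0.845, 2.285]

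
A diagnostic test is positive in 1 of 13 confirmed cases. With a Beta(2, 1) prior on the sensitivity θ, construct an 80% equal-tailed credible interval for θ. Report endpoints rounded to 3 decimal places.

Posterior: Beta(2+1, 1+12) = Beta(3, 13).
Equal-tailed 80% interval: the 0.1 and 0.9 quantiles of Beta(3, 13).
Posterior mean ≈ 0.188, SD ≈ 0.095; a Normal approximation gives roughly [0.066, 0.309].
Exact: F⁻¹(0.1) = 0.076; F⁻¹(0.9) = 0.317.

[0.076, 0.317]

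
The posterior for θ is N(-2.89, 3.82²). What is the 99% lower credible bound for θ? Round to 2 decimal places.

Need L with P(θ ≥ L) = 0.99: L = -2.89 − z_{0.01}·3.82.
z = 2.326; L = -2.89 − 2.326 × 3.82 = -11.78.

-11.78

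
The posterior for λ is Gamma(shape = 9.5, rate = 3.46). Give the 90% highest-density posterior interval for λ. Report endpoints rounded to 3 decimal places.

[1.309, 4.134]

The posterior is unimodal and skewed, so the HPD interval has equal density at both endpoints and is the shortest 90% interval.
Solving f(1.309) = f(4.134) with F(4.134) − F(1.309) = 0.90 gives [1.309, 4.134].
For comparison, the equal-tailed interval is [1.462, 4.356]; the HPD is narrower and shifted toward the mode.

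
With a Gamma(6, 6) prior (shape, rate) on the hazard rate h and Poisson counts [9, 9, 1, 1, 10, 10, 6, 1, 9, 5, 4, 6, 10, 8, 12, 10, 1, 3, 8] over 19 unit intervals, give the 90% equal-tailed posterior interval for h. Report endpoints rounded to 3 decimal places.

[4.436, 5.929]

Posterior: Gamma(6+123, 6+19) = Gamma(129, 25) (shape, rate).
Equal-tailed 90% interval: Gamma(129, 25) quantiles at 0.05 and 0.95.
Posterior mean ≈ 5.160, SD ≈ 0.454; a Normal approximation gives roughly [4.413, 5.907].
Exact: lower = 4.436; upper = 5.929.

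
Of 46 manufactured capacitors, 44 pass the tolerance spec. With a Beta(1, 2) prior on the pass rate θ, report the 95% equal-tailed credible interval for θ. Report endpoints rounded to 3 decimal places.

[0.828, 0.977]

Posterior: Beta(1+44, 2+2) = Beta(45, 4).
Equal-tailed 95% interval: the 0.025 and 0.975 quantiles of Beta(45, 4).
Posterior mean ≈ 0.918, SD ≈ 0.039; a Normal approximation gives roughly [0.842, 0.994].
Exact: F⁻¹(0.025) = 0.828; F⁻¹(0.975) = 0.977.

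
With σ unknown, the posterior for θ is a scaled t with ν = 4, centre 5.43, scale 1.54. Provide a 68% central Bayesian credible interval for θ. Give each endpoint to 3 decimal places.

The t_4 distribution is symmetric; the 68% interval is 5.43 ± t·1.54 with t_{0.84,4} = 1.134.
Half-width: 1.134 × 1.54 = 1.747.
5.43 − 1.747 = 3.683; 5.43 + 1.747 = 7.177.

[3.683, 7.177]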